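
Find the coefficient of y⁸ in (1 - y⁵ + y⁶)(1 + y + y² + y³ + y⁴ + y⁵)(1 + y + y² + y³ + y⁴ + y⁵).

(1 - y⁵ + y⁶) has coefficients 1,0,0,0,0,-1,1 for degrees 0…6.
(1 + y + y² + y³ + y⁴ + y⁵) has coefficients 1,1,1,1,1,1,0,0,0 for degrees 0…8.
Finally multiplying by (1 + y + y² + y³ + y⁴ + y⁵), the product of all factors after the first has coefficients 1,2,3,4,5,6,5,4,3 for degrees 0…8.
[y⁸] = 1·3 − 1·4 + 1·3 = 2.

2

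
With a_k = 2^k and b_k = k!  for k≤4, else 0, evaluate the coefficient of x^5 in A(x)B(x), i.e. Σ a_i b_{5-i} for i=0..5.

Write out a_i and b_{5-i} for i = 0,…,5 and sum the products.
Σ = 1·0 + 2·24 + 4·6 + 8·2 + 16·1 + 32·1 = 136.

136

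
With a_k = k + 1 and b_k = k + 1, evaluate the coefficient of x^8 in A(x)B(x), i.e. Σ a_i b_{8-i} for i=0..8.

165

This is [x^8] in the product of the two ordinary generating functions.
Σ = 1·9 + 2·8 + 3·7 + 4·6 + 5·5 + 6·4 + 7·3 + 8·2 + 9·1 = 165.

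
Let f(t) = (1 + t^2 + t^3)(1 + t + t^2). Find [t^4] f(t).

(1 + t^2 + t^3) has coefficients 1,0,1,1 for degrees 0…3.
(1 + t + t^2) has coefficients 1,1,1,0,0 for degrees 0…4.
[t^4] = 1·0 + 1·1 + 1·1 = 2.

2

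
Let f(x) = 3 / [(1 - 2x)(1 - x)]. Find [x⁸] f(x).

1533

Partial fractions give a closed form: a_n = (6)·2^n + (-3)·1^n.
At n = 8: a_8 = 1533.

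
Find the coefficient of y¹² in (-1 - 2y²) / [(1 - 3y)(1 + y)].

The denominator gives the recurrence a_n = 2a_(n−1) + 3a_(n−2) for n ≥ 3; the numerator fixes a_0 = -1, a_1 = -2, a_2 = -9.
Iterating: -1, -2, -9, -24, -75, -222, -669, -2004, -6015, -18042, -54129, -162384, -487155, so a_12 = -487155.

-487155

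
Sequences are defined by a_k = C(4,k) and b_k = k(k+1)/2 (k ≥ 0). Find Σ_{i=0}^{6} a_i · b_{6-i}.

The convolution is the x^6 coefficient of A(x)B(x).
Σ = 1·21 + 4·15 + 6·10 + 4·6 + 1·3 + 0·1 + 0·0 = 168.

168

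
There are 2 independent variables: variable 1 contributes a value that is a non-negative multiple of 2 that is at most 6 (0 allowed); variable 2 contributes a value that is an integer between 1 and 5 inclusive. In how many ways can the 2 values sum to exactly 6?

2

The generating function for the choices is (1 + y^2 + y^4 + y^6)·(y + y^2 + y^3 + y^4 + y^5); the count is [y^6].
(1 + y^2 + y^4 + y^6) has coefficients 1,0,1,0,1,0,1 for degrees 0…6.
(y + y^2 + y^3 + y^4 + y^5) has coefficients 0,1,1,1,1,1,0 for degrees 0…6.
[y^6] = 1·0 + 1·1 + 1·1 + 1·0 = 2.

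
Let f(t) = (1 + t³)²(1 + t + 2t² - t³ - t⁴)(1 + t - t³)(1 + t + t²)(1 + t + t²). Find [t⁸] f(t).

(1 + t³)² has coefficients 1,0,0,2,0,0,1 for degrees 0…6.
(1 + t + 2t² - t³ - t⁴) has coefficients 1,1,2,-1,-1,0,0,0,0 for degrees 0…8.
Multiplying by (1 + t - t³) gives running coefficients 1,2,3,0,-3,-3,1,1,0 for degrees 0…8.
Multiplying by (1 + t + t²) gives running coefficients 1,3,6,5,0,-6,-5,-1,2 for degrees 0…8.
Finally multiplying by (1 + t + t²), the product of all factors after the first has coefficients 1,4,10,14,11,-1,-11,-12,-4 for degrees 0…8.
[t⁸] = 1·(-4) + 2·(-1) + 1·10 = 4.

4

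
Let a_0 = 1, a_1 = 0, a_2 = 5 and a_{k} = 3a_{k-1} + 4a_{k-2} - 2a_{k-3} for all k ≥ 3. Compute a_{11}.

The ordinary generating function has denominator 1 - 3t - 4t^2 + 2t^3.
Iterating the recurrence: a_0,…,a_{11} = 1, 0, 5, 13, 59, 219, 867, 3359, 13107, 51023, 198779, 774215.

774215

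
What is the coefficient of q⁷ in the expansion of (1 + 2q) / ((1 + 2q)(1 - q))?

1

The denominator gives the recurrence a_n = −a_(n−1) + 2a_(n−2) for n ≥ 2; the numerator fixes a_0 = 1, a_1 = 1.
Iterating: 1, 1, 1, 1, 1, 1, 1, 1, so a_7 = 1.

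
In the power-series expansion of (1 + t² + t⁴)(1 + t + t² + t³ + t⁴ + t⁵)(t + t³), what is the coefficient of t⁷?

(1 + t² + t⁴) has coefficients 1,0,1,0,1 for degrees 0…4.
(1 + t + t² + t³ + t⁴ + t⁵) has coefficients 1,1,1,1,1,1,0,0 for degrees 0…7.
Finally multiplying by (t + t³), the product of all factors after the first has coefficients 0,1,1,2,2,2,2,1 for degrees 0…7.
[t⁷] = 1·1 + 1·2 + 1·2 = 5.

5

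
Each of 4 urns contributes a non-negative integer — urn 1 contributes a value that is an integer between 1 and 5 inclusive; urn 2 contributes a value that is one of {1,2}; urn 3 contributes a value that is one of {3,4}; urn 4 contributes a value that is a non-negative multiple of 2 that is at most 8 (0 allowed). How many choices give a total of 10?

The generating function for the choices is (t + t^2 + t^3 + t^4 + t^5)·(t + t^2)·(t^3 + t^4)·(1 + t^2 + t^4 + t^6 + t^8); the count is [t^10].
(t + t^2 + t^3 + t^4 + t^5) has coefficients 0,1,1,1,1,1 for degrees 0…5.
(t + t^2) has coefficients 0,1,1,0,0,0,0,0,0,0,0 for degrees 0…10.
Multiplying by (t^3 + t^4) gives running coefficients 0,0,0,0,1,2,1,0,0,0,0 for degrees 0…10.
Finally multiplying by (1 + t^2 + t^4 + t^6 + t^8), the product of all factors after the first has coefficients 0,0,0,0,1,2,2,2,2,2,2 for degrees 0…10.
[t^10] = 1·2 + 1·2 + 1·2 + 1·2 + 1·2 = 10.

10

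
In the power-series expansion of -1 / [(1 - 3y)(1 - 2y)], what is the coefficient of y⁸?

-19171

The denominator gives the recurrence a_n = 5a_(n−1) − 6a_(n−2) for n ≥ 2; the numerator fixes a_0 = -1, a_1 = -5.
Iterating: -1, -5, -19, -65, -211, -665, -2059, -6305, -19171, so a_8 = -19171.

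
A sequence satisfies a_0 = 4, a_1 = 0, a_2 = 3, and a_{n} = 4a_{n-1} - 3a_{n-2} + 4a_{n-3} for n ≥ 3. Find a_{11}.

The ordinary generating function has denominator 1 - 4z + 3z^2 - 4z^3.
Iterating the recurrence: a_0,…,a_{11} = 4, 0, 3, 28, 103, 340, 1163, 4044, 14047, 48708, 168867, 585532.

585532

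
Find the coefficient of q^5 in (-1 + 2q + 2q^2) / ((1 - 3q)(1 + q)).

-20

The denominator gives the recurrence a_n = 2a_(n−1) + 3a_(n−2) for n ≥ 3; the numerator fixes a_0 = -1, a_1 = 0, a_2 = -1.
Iterating: -1, 0, -1, -2, -7, -20, so a_5 = -20.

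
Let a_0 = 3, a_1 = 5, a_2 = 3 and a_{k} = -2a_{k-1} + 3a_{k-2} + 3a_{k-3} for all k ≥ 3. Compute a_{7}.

537

The ordinary generating function has denominator 1 + 2y - 3y^2 - 3y^3.
Iterating the recurrence: a_0,…,a_{7} = 3, 5, 3, 18, -12, 87, -156, 537.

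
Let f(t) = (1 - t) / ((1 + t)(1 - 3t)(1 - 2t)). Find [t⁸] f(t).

Partial fractions give a closed form: a_n = (1/6)·(-1)^n + (3/2)·3^n + (-2/3)·2^n.
At n = 8: a_8 = 9671.

9671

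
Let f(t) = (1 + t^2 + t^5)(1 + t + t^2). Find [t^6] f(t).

(1 + t^2 + t^5) has coefficients 1,0,1,0,0,1 for degrees 0…5.
(1 + t + t^2) has coefficients 1,1,1,0,0,0,0 for degrees 0…6.
[t^6] = 1·0 + 1·0 + 1·1 = 1.

1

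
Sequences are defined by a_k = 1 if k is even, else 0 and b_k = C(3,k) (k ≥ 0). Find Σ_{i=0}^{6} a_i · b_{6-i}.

4

Write out a_i and b_{6-i} for i = 0,…,6 and sum the products.
Σ = 1·0 + 0·0 + 1·0 + 0·1 + 1·3 + 0·3 + 1·1 = 4.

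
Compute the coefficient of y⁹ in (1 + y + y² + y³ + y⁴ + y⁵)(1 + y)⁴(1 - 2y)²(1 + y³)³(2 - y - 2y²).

10

(1 + y + y² + y³ + y⁴ + y⁵) has coefficients 1,1,1,1,1,1 for degrees 0…5.
(1 + y)⁴ has coefficients 1,4,6,4,1,0,0,0,0,0 for degrees 0…9.
Multiplying by (1 - 2y)² gives running coefficients 1,0,-6,-4,9,12,4,0,0,0 for degrees 0…9.
Multiplying by (1 + y³)³ gives running coefficients 1,0,-6,-1,9,-6,-5,27,18,1 for degrees 0…9.
Finally multiplying by (2 - y - 2y²), the product of all factors after the first has coefficients 2,-1,-14,4,31,-19,-22,71,19,-70 for degrees 0…9.
[y⁹] = 1·(-70) + 1·19 + 1·71 + 1·(-22) + 1·(-19) + 1·31 = 10.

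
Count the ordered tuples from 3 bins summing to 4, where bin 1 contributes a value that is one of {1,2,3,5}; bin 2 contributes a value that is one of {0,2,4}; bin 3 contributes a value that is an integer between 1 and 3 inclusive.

The generating function for the choices is (t + t² + t³ + t⁵)·(1 + t² + t⁴)·(t + t² + t³); the count is [t⁴].
(t + t² + t³ + t⁵) has coefficients 0,1,1,1,0 for degrees 0…4.
(1 + t² + t⁴) has coefficients 1,0,1,0,1 for degrees 0…4.
Finally multiplying by (t + t² + t³), the product of all factors after the first has coefficients 0,1,1,2,1 for degrees 0…4.
[t⁴] = 1·2 + 1·1 + 1·1 = 4.

4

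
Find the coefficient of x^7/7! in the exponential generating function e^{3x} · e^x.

The EGF product rule gives c_7 = Σ_{k_1+k_2=7} C(7; k_1,k_2) · ∏ g_i(k_i), where e^{3x} gives (3)^k; e^x gives (1)^k.
g_1(k) for k = 0…7: 1, 3, 9, 27, 81, 243, 729, 2187.
g_2(k) for k = 0…7: 1, 1, 1, 1, 1, 1, 1, 1.
c_7 = Σ_k C(7,k)·g_1(k)·g_2(7−k) = 1·1·1 + 7·3·1 + 21·9·1 + 35·27·1 + 35·81·1 + 21·243·1 + 7·729·1 + 1·2187·1 = 1 + 21 + 189 + 945 + 2835 + 5103 + 5103 + 2187 = 16384.

16384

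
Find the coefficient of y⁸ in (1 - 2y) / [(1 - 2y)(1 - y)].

Partial fractions give a closed form: a_n = (1)·1^n.
At n = 8: a_8 = 1.

1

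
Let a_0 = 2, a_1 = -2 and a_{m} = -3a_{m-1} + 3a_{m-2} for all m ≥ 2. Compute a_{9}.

-126522

The ordinary generating function has denominator 1 + 3z - 3z^2.
Iterating the recurrence: a_0,…,a_{9} = 2, -2, 12, -42, 162, -612, 2322, -8802, 33372, -126522.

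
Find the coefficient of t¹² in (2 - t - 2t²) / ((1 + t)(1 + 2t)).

16383

The denominator gives the recurrence a_n = −3a_(n−1) − 2a_(n−2) for n ≥ 3; the numerator fixes a_0 = 2, a_1 = -7, a_2 = 15.
Iterating: 2, -7, 15, -31, 63, -127, 255, -511, 1023, -2047, 4095, -8191, 16383, so a_12 = 16383.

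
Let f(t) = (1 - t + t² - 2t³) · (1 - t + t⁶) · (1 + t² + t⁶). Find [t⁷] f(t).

(1 - t + t² - 2t³) has coefficients 1,-1,1,-2 for degrees 0…3.
(1 - t + t⁶) has coefficients 1,-1,0,0,0,0,1,0 for degrees 0…7.
Finally multiplying by (1 + t² + t⁶), the product of all factors after the first has coefficients 1,-1,1,-1,0,0,2,-1 for degrees 0…7.
[t⁷] = 1·(-1) − 1·2 + 1·0 − 2·0 = -3.

-3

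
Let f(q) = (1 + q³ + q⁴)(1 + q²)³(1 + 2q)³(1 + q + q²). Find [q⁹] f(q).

275

(1 + q³ + q⁴) has coefficients 1,0,0,1,1 for degrees 0…4.
(1 + q²)³ has coefficients 1,0,3,0,3,0,1,0,0,0 for degrees 0…9.
Multiplying by (1 + 2q)³ gives running coefficients 1,6,15,26,39,42,37,30,12,8 for degrees 0…9.
Finally multiplying by (1 + q + q²), the product of all factors after the first has coefficients 1,7,22,47,80,107,118,109,79,50 for degrees 0…9.
[q⁹] = 1·50 + 1·118 + 1·107 = 275.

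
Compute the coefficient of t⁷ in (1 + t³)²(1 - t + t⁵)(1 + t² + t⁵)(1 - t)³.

20

(1 + t³)² has coefficients 1,0,0,2,0,0,1 for degrees 0…6.
(1 - t + t⁵) has coefficients 1,-1,0,0,0,1,0,0 for degrees 0…7.
Multiplying by (1 + t² + t⁵) gives running coefficients 1,-1,1,-1,0,2,-1,1 for degrees 0…7.
Finally multiplying by (1 - t)³, the product of all factors after the first has coefficients 1,-4,7,-8,7,-2,-6,10 for degrees 0…7.
[t⁷] = 1·10 + 2·7 + 1·(-4) = 20.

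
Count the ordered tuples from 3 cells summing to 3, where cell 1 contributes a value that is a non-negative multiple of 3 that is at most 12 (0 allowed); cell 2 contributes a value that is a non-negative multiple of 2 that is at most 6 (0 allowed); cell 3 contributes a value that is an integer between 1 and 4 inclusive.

The generating function for the choices is (1 + y^3 + y^6 + y^9 + y^12)·(1 + y^2 + y^4 + y^6)·(y + y^2 + y^3 + y^4); the count is [y^3].
(1 + y^3 + y^6 + y^9 + y^12) has coefficients 1,0,0,1 for degrees 0…3.
(1 + y^2 + y^4 + y^6) has coefficients 1,0,1,0 for degrees 0…3.
Finally multiplying by (y + y^2 + y^3 + y^4), the product of all factors after the first has coefficients 0,1,1,2 for degrees 0…3.
[y^3] = 1·2 + 1·0 = 2.

2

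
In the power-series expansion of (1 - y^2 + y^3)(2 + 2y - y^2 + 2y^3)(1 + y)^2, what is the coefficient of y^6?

-1

(1 - y^2 + y^3) has coefficients 1,0,-1,1 for degrees 0…3.
(2 + 2y - y^2 + 2y^3) has coefficients 2,2,-1,2,0,0,0 for degrees 0…6.
Finally multiplying by (1 + y)^2, the product of all factors after the first has coefficients 2,6,5,2,3,2,0 for degrees 0…6.
[y^6] = 1·0 − 1·3 + 1·2 = -1.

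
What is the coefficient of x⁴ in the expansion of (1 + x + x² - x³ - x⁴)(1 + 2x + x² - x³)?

(1 + x + x² - x³ - x⁴) has coefficients 1,1,1,-1,-1 for degrees 0…4.
(1 + 2x + x² - x³) has coefficients 1,2,1,-1,0 for degrees 0…4.
[x⁴] = 1·0 + 1·(-1) + 1·1 − 1·2 − 1·1 = -3.

-3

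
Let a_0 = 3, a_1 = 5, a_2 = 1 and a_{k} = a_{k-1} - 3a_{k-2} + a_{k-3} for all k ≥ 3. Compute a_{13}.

-1151

The ordinary generating function has denominator 1 - q + 3q^2 - q^3.
Iterating the recurrence: a_0,…,a_{13} = 3, 5, 1, -11, -9, 25, 41, -43, -141, 29, 409, 181, -1017, -1151.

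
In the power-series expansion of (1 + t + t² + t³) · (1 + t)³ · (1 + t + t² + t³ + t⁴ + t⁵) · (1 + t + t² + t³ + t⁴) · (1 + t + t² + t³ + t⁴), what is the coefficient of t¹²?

455

(1 + t + t² + t³) has coefficients 1,1,1,1 for degrees 0…3.
(1 + t)³ has coefficients 1,3,3,1,0,0,0,0,0,0,0,0,0 for degrees 0…12.
Multiplying by (1 + t + t² + t³ + t⁴ + t⁵) gives running coefficients 1,4,7,8,8,8,7,4,1,0,0,0,0 for degrees 0…12.
Multiplying by (1 + t + t² + t³ + t⁴) gives running coefficients 1,5,12,20,28,35,38,35,28,20,12,5,1 for degrees 0…12.
Finally multiplying by (1 + t + t² + t³ + t⁴), the product of all factors after the first has coefficients 1,6,18,38,66,100,133,156,164,156,133,100,66 for degrees 0…12.
[t¹²] = 1·66 + 1·100 + 1·133 + 1·156 = 455.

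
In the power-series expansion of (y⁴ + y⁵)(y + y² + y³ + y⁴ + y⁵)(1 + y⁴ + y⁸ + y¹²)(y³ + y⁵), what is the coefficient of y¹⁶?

(y⁴ + y⁵) has coefficients 0,0,0,0,1,1 for degrees 0…5.
(y + y² + y³ + y⁴ + y⁵) has coefficients 0,1,1,1,1,1,0,0,0,0,0,0,0,0,0,0,0 for degrees 0…16.
Multiplying by (1 + y⁴ + y⁸ + y¹²) gives running coefficients 0,1,1,1,1,2,1,1,1,2,1,1,1,2,1,1,1 for degrees 0…16.
Finally multiplying by (y³ + y⁵), the product of all factors after the first has coefficients 0,0,0,0,1,1,2,2,3,2,3,2,3,2,3,2,3 for degrees 0…16.
[y¹⁶] = 1·3 + 1·2 = 5.

5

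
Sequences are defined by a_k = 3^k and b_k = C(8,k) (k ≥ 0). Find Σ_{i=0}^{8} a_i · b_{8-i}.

65536

This is [x^8] in the product of the two ordinary generating functions.
Σ = 1·1 + 3·8 + 9·28 + 27·56 + 81·70 + 243·56 + 729·28 + 2187·8 + 6561·1 = 65536.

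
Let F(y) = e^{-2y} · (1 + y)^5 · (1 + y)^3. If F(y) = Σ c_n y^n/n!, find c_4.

The EGF product rule gives c_4 = Σ_{k_1+k_2+k_3=4} C(4; k_1,k_2,k_3) · ∏ g_i(k_i), where e^{-2y} gives (-2)^k; (1+y)^5 gives the falling factorial (5)_k; (1+y)^3 gives the falling factorial (3)_k.
g_1(k) for k = 0…4: 1, -2, 4, -8, 16.
g_2(k) for k = 0…4: 1, 5, 20, 60, 120.
g_3(k) for k = 0…4: 1, 3, 6, 6, 0.
First combine the last two factors: h(k) = Σ_j C(k,j)·g_2(j)·g_3(k−j) for k = 0…4: 1, 8, 56, 336, 1680.
c_4 = Σ_k C(4,k)·g_1(k)·h(4−k) = 1·1·1680 + 4·(-2)·336 + 6·4·56 + 4·(-8)·8 + 1·16·1 = 1680 − 2688 + 1344 − 256 + 16 = 96.

96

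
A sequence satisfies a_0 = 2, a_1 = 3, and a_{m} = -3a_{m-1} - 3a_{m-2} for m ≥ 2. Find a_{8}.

The ordinary generating function has denominator 1 + 3t + 3t^2.
Iterating the recurrence: a_0,…,a_{8} = 2, 3, -15, 36, -63, 81, -54, -81, 405.

405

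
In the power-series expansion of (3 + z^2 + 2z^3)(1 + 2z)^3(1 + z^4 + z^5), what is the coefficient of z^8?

(3 + z^2 + 2z^3) has coefficients 3,0,1,2 for degrees 0…3.
(1 + 2z)^3 has coefficients 1,6,12,8,0,0,0,0,0 for degrees 0…8.
Finally multiplying by (1 + z^4 + z^5), the product of all factors after the first has coefficients 1,6,12,8,1,7,18,20,8 for degrees 0…8.
[z^8] = 3·8 + 1·18 + 2·7 = 56.

56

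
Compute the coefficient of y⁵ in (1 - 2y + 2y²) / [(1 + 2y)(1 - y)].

The denominator gives the recurrence a_n = −a_(n−1) + 2a_(n−2) for n ≥ 3; the numerator fixes a_0 = 1, a_1 = -3, a_2 = 7.
Iterating: 1, -3, 7, -13, 27, -53, so a_5 = -53.

-53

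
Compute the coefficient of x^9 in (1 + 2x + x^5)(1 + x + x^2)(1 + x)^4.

(1 + 2x + x^5) has coefficients 1,2,0,0,0,1 for degrees 0…5.
(1 + x + x^2) has coefficients 1,1,1,0,0,0,0,0,0,0 for degrees 0…9.
Finally multiplying by (1 + x)^4, the product of all factors after the first has coefficients 1,5,11,14,11,5,1,0,0,0 for degrees 0…9.
[x^9] = 1·0 + 2·0 + 1·11 = 11.

11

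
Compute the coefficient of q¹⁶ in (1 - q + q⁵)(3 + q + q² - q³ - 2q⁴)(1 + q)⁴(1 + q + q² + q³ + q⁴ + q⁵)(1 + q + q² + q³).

-85

(1 - q + q⁵) has coefficients 1,-1,0,0,0,1 for degrees 0…5.
(3 + q + q² - q³ - 2q⁴) has coefficients 3,1,1,-1,-2,0,0,0,0,0,0,0,0,0,0,0,0 for degrees 0…16.
Multiplying by (1 + q)⁴ gives running coefficients 3,13,23,21,7,-9,-15,-9,-2,0,0,0,0,0,0,0,0 for degrees 0…16.
Multiplying by (1 + q + q² + q³ + q⁴ + q⁵) gives running coefficients 3,16,39,60,67,58,40,18,-7,-28,-35,-26,-11,-2,0,0,0 for degrees 0…16.
Finally multiplying by (1 + q + q² + q³), the product of all factors after the first has coefficients 3,19,58,118,182,224,225,183,109,23,-52,-96,-100,-74,-39,-13,-2 for degrees 0…16.
[q¹⁶] = 1·(-2) − 1·(-13) + 1·(-96) = -85.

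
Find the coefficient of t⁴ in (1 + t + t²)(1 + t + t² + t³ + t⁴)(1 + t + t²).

9

(1 + t + t²) has coefficients 1,1,1 for degrees 0…2.
(1 + t + t² + t³ + t⁴) has coefficients 1,1,1,1,1 for degrees 0…4.
Finally multiplying by (1 + t + t²), the product of all factors after the first has coefficients 1,2,3,3,3 for degrees 0…4.
[t⁴] = 1·3 + 1·3 + 1·3 = 9.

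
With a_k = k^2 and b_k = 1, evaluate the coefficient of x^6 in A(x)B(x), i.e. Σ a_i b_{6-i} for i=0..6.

Write out a_i and b_{6-i} for i = 0,…,6 and sum the products.
Σ = 0·1 + 1·1 + 4·1 + 9·1 + 16·1 + 25·1 + 36·1 = 91.

91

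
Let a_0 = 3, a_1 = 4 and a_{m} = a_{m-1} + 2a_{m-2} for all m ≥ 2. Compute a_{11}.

4778

The ordinary generating function has denominator 1 - z - 2z^2.
Iterating the recurrence: a_0,…,a_{11} = 3, 4, 10, 18, 38, 74, 150, 298, 598, 1194, 2390, 4778.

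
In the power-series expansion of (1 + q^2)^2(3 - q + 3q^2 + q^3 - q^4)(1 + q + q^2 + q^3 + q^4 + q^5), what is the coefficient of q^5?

19

(1 + q^2)^2 has coefficients 1,0,2,0,1 for degrees 0…4.
(3 - q + 3q^2 + q^3 - q^4) has coefficients 3,-1,3,1,-1,0 for degrees 0…5.
Finally multiplying by (1 + q + q^2 + q^3 + q^4 + q^5), the product of all factors after the first has coefficients 3,2,5,6,5,5 for degrees 0…5.
[q^5] = 1·5 + 2·6 + 1·2 = 19.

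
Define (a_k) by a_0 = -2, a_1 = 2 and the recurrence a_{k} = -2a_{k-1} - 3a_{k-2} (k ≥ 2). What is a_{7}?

The ordinary generating function has denominator 1 + 2z + 3z^2.
Iterating the recurrence: a_0,…,a_{7} = -2, 2, 2, -10, 14, 2, -46, 86.

86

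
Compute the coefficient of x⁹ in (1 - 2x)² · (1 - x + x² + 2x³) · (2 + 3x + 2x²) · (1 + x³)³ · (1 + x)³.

-12

(1 - 2x)² has coefficients 1,-4,4 for degrees 0…2.
(1 - x + x² + 2x³) has coefficients 1,-1,1,2,0,0,0,0,0,0 for degrees 0…9.
Multiplying by (2 + 3x + 2x²) gives running coefficients 2,1,1,5,8,4,0,0,0,0 for degrees 0…9.
Multiplying by (1 + x³)³ gives running coefficients 2,1,1,11,11,7,21,27,15,17 for degrees 0…9.
Finally multiplying by (1 + x)³, the product of all factors after the first has coefficients 2,7,10,19,48,74,86,122,166,164 for degrees 0…9.
[x⁹] = 1·164 − 4·166 + 4·122 = -12.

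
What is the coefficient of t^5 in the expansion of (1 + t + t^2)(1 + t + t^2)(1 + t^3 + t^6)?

3

(1 + t + t^2) has coefficients 1,1,1 for degrees 0…2.
(1 + t + t^2) has coefficients 1,1,1,0,0,0 for degrees 0…5.
Finally multiplying by (1 + t^3 + t^6), the product of all factors after the first has coefficients 1,1,1,1,1,1 for degrees 0…5.
[t^5] = 1·1 + 1·1 + 1·1 = 3.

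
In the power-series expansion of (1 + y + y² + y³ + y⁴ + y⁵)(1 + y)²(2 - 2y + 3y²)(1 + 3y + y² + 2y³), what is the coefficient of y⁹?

(1 + y + y² + y³ + y⁴ + y⁵) has coefficients 1,1,1,1,1,1 for degrees 0…5.
(1 + y)² has coefficients 1,2,1,0,0,0,0,0,0,0 for degrees 0…9.
Multiplying by (2 - 2y + 3y²) gives running coefficients 2,2,1,4,3,0,0,0,0,0 for degrees 0…9.
Finally multiplying by (1 + 3y + y² + 2y³), the product of all factors after the first has coefficients 2,8,9,13,20,15,11,6,0,0 for degrees 0…9.
[y⁹] = 1·0 + 1·0 + 1·6 + 1·11 + 1·15 + 1·20 = 52.

52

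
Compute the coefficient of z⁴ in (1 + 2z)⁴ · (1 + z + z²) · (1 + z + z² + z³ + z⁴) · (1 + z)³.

(1 + 2z)⁴ has coefficients 1,8,24,32,16 for degrees 0…4.
(1 + z + z²) has coefficients 1,1,1,0,0 for degrees 0…4.
Multiplying by (1 + z + z² + z³ + z⁴) gives running coefficients 1,2,3,3,3 for degrees 0…4.
Finally multiplying by (1 + z)³, the product of all factors after the first has coefficients 1,5,12,19,23 for degrees 0…4.
[z⁴] = 1·23 + 8·19 + 24·12 + 32·5 + 16·1 = 639.

639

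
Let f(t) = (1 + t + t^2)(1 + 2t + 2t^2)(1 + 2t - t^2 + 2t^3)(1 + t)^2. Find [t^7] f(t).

(1 + t + t^2) has coefficients 1,1,1 for degrees 0…2.
(1 + 2t + 2t^2) has coefficients 1,2,2,0,0,0,0,0 for degrees 0…7.
Multiplying by (1 + 2t - t^2 + 2t^3) gives running coefficients 1,4,5,4,2,4,0,0 for degrees 0…7.
Finally multiplying by (1 + t)^2, the product of all factors after the first has coefficients 1,6,14,18,15,12,10,4 for degrees 0…7.
[t^7] = 1·4 + 1·10 + 1·12 = 26.

26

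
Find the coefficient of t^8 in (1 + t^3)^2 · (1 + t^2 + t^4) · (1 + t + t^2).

4

(1 + t^3)^2 has coefficients 1,0,0,2,0,0,1 for degrees 0…6.
(1 + t^2 + t^4) has coefficients 1,0,1,0,1,0,0,0,0 for degrees 0…8.
Finally multiplying by (1 + t + t^2), the product of all factors after the first has coefficients 1,1,2,1,2,1,1,0,0 for degrees 0…8.
[t^8] = 1·0 + 2·1 + 1·2 = 4.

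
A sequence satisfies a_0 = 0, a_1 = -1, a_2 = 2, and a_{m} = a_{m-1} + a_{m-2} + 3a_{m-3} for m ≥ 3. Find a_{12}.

912

The ordinary generating function has denominator 1 - q - q^2 - 3q^3.
Iterating the recurrence: a_0,…,a_{12} = 0, -1, 2, 1, 0, 7, 10, 17, 48, 95, 194, 433, 912.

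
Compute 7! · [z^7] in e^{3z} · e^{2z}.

The EGF product rule gives c_7 = Σ_{k_1+k_2=7} C(7; k_1,k_2) · ∏ g_i(k_i), where e^{3z} gives (3)^k; e^{2z} gives (2)^k.
g_1(k) for k = 0…7: 1, 3, 9, 27, 81, 243, 729, 2187.
g_2(k) for k = 0…7: 1, 2, 4, 8, 16, 32, 64, 128.
c_7 = Σ_k C(7,k)·g_1(k)·g_2(7−k) = 1·1·128 + 7·3·64 + 21·9·32 + 35·27·16 + 35·81·8 + 21·243·4 + 7·729·2 + 1·2187·1 = 128 + 1344 + 6048 + 15120 + 22680 + 20412 + 10206 + 2187 = 78125.

78125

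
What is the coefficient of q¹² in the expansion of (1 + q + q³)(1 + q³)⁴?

5

(1 + q + q³) has coefficients 1,1,0,1 for degrees 0…3.
(1 + q³)⁴ has coefficients 1,0,0,4,0,0,6,0,0,4,0,0,1 for degrees 0…12.
[q¹²] = 1·1 + 1·0 + 1·4 = 5.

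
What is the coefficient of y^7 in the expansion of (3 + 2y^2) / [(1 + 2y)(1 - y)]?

The denominator gives the recurrence a_n = −a_(n−1) + 2a_(n−2) for n ≥ 3; the numerator fixes a_0 = 3, a_1 = -3, a_2 = 11.
Iterating: 3, -3, 11, -17, 39, -73, 151, -297, so a_7 = -297.

-297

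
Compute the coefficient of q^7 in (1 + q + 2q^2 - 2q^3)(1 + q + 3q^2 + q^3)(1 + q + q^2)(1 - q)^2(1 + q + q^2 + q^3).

-8

(1 + q + 2q^2 - 2q^3) has coefficients 1,1,2,-2 for degrees 0…3.
(1 + q + 3q^2 + q^3) has coefficients 1,1,3,1,0,0,0,0 for degrees 0…7.
Multiplying by (1 + q + q^2) gives running coefficients 1,2,5,5,4,1,0,0 for degrees 0…7.
Multiplying by (1 - q)^2 gives running coefficients 1,0,2,-3,-1,-2,2,1 for degrees 0…7.
Finally multiplying by (1 + q + q^2 + q^3), the product of all factors after the first has coefficients 1,1,3,0,-2,-4,-4,0 for degrees 0…7.
[q^7] = 1·0 + 1·(-4) + 2·(-4) − 2·(-2) = -8.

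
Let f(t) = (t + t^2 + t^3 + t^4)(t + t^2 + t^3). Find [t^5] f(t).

3

(t + t^2 + t^3 + t^4) has coefficients 0,1,1,1,1 for degrees 0…4.
(t + t^2 + t^3) has coefficients 0,1,1,1,0,0 for degrees 0…5.
[t^5] = 1·0 + 1·1 + 1·1 + 1·1 = 3.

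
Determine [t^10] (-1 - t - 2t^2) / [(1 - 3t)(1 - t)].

The denominator gives the recurrence a_n = 4a_(n−1) − 3a_(n−2) for n ≥ 3; the numerator fixes a_0 = -1, a_1 = -5, a_2 = -19.
Iterating: -1, -5, -19, -61, -187, -565, -1699, -5101, -15307, -45925, -137779, so a_10 = -137779.

-137779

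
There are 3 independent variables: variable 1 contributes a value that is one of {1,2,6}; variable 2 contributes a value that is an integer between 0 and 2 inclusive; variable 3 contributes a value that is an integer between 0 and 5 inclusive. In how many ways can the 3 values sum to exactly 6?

The generating function for the choices is (t + t^2 + t^6)·(1 + t + t^2)·(1 + t + t^2 + t^3 + t^4 + t^5); the count is [t^6].
(t + t^2 + t^6) has coefficients 0,1,1,0,0,0,1 for degrees 0…6.
(1 + t + t^2) has coefficients 1,1,1,0,0,0,0 for degrees 0…6.
Finally multiplying by (1 + t + t^2 + t^3 + t^4 + t^5), the product of all factors after the first has coefficients 1,2,3,3,3,3,2 for degrees 0…6.
[t^6] = 1·3 + 1·3 + 1·1 = 7.

7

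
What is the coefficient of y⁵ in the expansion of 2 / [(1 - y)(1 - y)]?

The denominator gives the recurrence a_n = 2a_(n−1) − a_(n−2) for n ≥ 2; the numerator fixes a_0 = 2, a_1 = 4.
Iterating: 2, 4, 6, 8, 10, 12, so a_5 = 12.

12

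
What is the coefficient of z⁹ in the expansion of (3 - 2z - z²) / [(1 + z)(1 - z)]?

The denominator gives the recurrence a_n = a_(n−2) for n ≥ 3; the numerator fixes a_0 = 3, a_1 = -2, a_2 = 2.
Iterating: 3, -2, 2, -2, 2, -2, 2, -2, 2, -2, so a_9 = -2.

-2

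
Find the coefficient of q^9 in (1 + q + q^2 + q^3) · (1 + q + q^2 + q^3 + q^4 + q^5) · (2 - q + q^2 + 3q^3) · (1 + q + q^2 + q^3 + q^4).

(1 + q + q^2 + q^3) has coefficients 1,1,1,1 for degrees 0…3.
(1 + q + q^2 + q^3 + q^4 + q^5) has coefficients 1,1,1,1,1,1,0,0,0,0 for degrees 0…9.
Multiplying by (2 - q + q^2 + 3q^3) gives running coefficients 2,1,2,5,5,5,3,4,3,0 for degrees 0…9.
Finally multiplying by (1 + q + q^2 + q^3 + q^4), the product of all factors after the first has coefficients 2,3,5,10,15,18,20,22,20,15 for degrees 0…9.
[q^9] = 1·15 + 1·20 + 1·22 + 1·20 = 77.

77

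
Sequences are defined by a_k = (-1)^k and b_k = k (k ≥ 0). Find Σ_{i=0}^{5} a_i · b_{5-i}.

This is [x^5] in the product of the two ordinary generating functions.
Σ = 1·5 − 1·4 + 1·3 − 1·2 + 1·1 − 1·0 = 3.

3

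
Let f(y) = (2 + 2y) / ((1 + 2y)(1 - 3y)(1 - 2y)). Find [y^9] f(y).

The denominator gives the recurrence a_n = 3a_(n−1) + 4a_(n−2) − 12a_(n−3) for n ≥ 3; the numerator fixes a_0 = 2, a_1 = 8, a_2 = 32.
Iterating: 2, 8, 32, 104, 344, 1064, 3320, 10088, 30776, 92840, so a_9 = 92840.

92840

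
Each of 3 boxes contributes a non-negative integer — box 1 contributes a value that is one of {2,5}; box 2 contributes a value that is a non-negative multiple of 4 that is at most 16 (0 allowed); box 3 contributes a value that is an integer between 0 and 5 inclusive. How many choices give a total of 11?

3

The generating function for the choices is (x^2 + x^5)·(1 + x^4 + x^8 + x^12 + x^16)·(1 + x + x^2 + x^3 + x^4 + x^5); the count is [x^11].
(x^2 + x^5) has coefficients 0,0,1,0,0,1 for degrees 0…5.
(1 + x^4 + x^8 + x^12 + x^16) has coefficients 1,0,0,0,1,0,0,0,1,0,0,0 for degrees 0…11.
Finally multiplying by (1 + x + x^2 + x^3 + x^4 + x^5), the product of all factors after the first has coefficients 1,1,1,1,2,2,1,1,2,2,1,1 for degrees 0…11.
[x^11] = 1·2 + 1·1 = 3.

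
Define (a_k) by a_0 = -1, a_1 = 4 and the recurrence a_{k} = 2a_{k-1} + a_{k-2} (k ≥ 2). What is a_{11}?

20586

The ordinary generating function has denominator 1 - 2x - x^2.
Iterating the recurrence: a_0,…,a_{11} = -1, 4, 7, 18, 43, 104, 251, 606, 1463, 3532, 8527, 20586.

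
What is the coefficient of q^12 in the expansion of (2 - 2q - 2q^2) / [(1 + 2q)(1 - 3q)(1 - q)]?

534172

Partial fractions give a closed form: a_n = (2/3)·(-2)^n + (1)·3^n + (1/3)·1^n.
At n = 12: a_12 = 534172.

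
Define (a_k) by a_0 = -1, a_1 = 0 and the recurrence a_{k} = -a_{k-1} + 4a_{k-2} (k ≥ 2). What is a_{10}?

-4660

The ordinary generating function has denominator 1 + q - 4q^2.
Iterating the recurrence: a_0,…,a_{10} = -1, 0, -4, 4, -20, 36, -116, 260, -724, 1764, -4660.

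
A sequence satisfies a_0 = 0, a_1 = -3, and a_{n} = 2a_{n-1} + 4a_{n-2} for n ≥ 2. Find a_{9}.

-26112

The ordinary generating function has denominator 1 - 2y - 4y^2.
Iterating the recurrence: a_0,…,a_{9} = 0, -3, -6, -24, -72, -240, -768, -2496, -8064, -26112.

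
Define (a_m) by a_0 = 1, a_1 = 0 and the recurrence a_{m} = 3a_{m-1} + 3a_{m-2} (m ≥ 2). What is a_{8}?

The ordinary generating function has denominator 1 - 3z - 3z^2.
Iterating the recurrence: a_0,…,a_{8} = 1, 0, 3, 9, 36, 135, 513, 1944, 7371.

7371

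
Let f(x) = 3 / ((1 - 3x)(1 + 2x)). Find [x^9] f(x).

Partial fractions give a closed form: a_n = (9/5)·3^n + (6/5)·(-2)^n.
At n = 9: a_9 = 34815.

34815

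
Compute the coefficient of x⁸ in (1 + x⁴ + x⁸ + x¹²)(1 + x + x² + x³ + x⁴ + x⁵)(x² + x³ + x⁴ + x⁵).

6

(1 + x⁴ + x⁸ + x¹²) has coefficients 1,0,0,0,1,0,0,0,1 for degrees 0…8.
(1 + x + x² + x³ + x⁴ + x⁵) has coefficients 1,1,1,1,1,1,0,0,0 for degrees 0…8.
Finally multiplying by (x² + x³ + x⁴ + x⁵), the product of all factors after the first has coefficients 0,0,1,2,3,4,4,4,3 for degrees 0…8.
[x⁸] = 1·3 + 1·3 + 1·0 = 6.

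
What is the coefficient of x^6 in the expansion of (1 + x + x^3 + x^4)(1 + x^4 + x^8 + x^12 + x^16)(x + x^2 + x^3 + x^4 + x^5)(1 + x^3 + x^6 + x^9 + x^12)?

(1 + x + x^3 + x^4) has coefficients 1,1,0,1,1 for degrees 0…4.
(1 + x^4 + x^8 + x^12 + x^16) has coefficients 1,0,0,0,1,0,0 for degrees 0…6.
Multiplying by (x + x^2 + x^3 + x^4 + x^5) gives running coefficients 0,1,1,1,1,2,1 for degrees 0…6.
Finally multiplying by (1 + x^3 + x^6 + x^9 + x^12), the product of all factors after the first has coefficients 0,1,1,1,2,3,2 for degrees 0…6.
[x^6] = 1·2 + 1·3 + 1·1 + 1·1 = 7.

7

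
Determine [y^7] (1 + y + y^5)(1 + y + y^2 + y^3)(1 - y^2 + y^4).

(1 + y + y^5) has coefficients 1,1,0,0,0,1 for degrees 0…5.
(1 + y + y^2 + y^3) has coefficients 1,1,1,1,0,0,0,0 for degrees 0…7.
Finally multiplying by (1 - y^2 + y^4), the product of all factors after the first has coefficients 1,1,0,0,0,0,1,1 for degrees 0…7.
[y^7] = 1·1 + 1·1 + 1·0 = 2.

2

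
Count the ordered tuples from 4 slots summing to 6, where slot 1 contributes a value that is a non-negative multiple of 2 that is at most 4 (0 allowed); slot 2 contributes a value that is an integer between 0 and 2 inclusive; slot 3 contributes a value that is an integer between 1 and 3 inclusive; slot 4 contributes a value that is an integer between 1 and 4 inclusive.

The generating function for the choices is (1 + q^2 + q^4)·(1 + q + q^2)·(q + q^2 + q^3)·(q + q^2 + q^3 + q^4); the count is [q^6].
(1 + q^2 + q^4) has coefficients 1,0,1,0,1 for degrees 0…4.
(1 + q + q^2) has coefficients 1,1,1,0,0,0,0 for degrees 0…6.
Multiplying by (q + q^2 + q^3) gives running coefficients 0,1,2,3,2,1,0 for degrees 0…6.
Finally multiplying by (q + q^2 + q^3 + q^4), the product of all factors after the first has coefficients 0,0,1,3,6,8,8 for degrees 0…6.
[q^6] = 1·8 + 1·6 + 1·1 = 15.

15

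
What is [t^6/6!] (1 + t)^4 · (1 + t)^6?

The EGF product rule gives c_6 = Σ_{k_1+k_2=6} C(6; k_1,k_2) · ∏ g_i(k_i), where (1+t)^4 gives the falling factorial (4)_k; (1+t)^6 gives the falling factorial (6)_k.
g_1(k) for k = 0…6: 1, 4, 12, 24, 24, 0, 0.
g_2(k) for k = 0…6: 1, 6, 30, 120, 360, 720, 720.
c_6 = Σ_k C(6,k)·g_1(k)·g_2(6−k) = 1·1·720 + 6·4·720 + 15·12·360 + 20·24·120 + 15·24·30 = 720 + 17280 + 64800 + 57600 + 10800 = 151200.

151200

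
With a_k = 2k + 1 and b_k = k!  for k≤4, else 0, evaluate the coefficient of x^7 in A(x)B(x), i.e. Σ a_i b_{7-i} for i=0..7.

272

Write out a_i and b_{7-i} for i = 0,…,7 and sum the products.
Σ = 1·0 + 3·0 + 5·0 + 7·24 + 9·6 + 11·2 + 13·1 + 15·1 = 272.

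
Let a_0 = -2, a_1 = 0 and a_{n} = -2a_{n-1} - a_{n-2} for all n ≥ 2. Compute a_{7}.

The ordinary generating function has denominator 1 + 2t + t^2.
Iterating the recurrence: a_0,…,a_{7} = -2, 0, 2, -4, 6, -8, 10, -12.

-12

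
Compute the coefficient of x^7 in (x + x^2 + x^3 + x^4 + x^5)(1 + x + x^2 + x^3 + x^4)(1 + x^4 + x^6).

(x + x^2 + x^3 + x^4 + x^5) has coefficients 0,1,1,1,1,1 for degrees 0…5.
(1 + x + x^2 + x^3 + x^4) has coefficients 1,1,1,1,1,0,0,0 for degrees 0…7.
Finally multiplying by (1 + x^4 + x^6), the product of all factors after the first has coefficients 1,1,1,1,2,1,2,2 for degrees 0…7.
[x^7] = 1·2 + 1·1 + 1·2 + 1·1 + 1·1 = 7.

7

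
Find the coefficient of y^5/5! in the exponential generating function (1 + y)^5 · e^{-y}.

The EGF product rule gives c_5 = Σ_{k_1+k_2=5} C(5; k_1,k_2) · ∏ g_i(k_i), where (1+y)^5 gives the falling factorial (5)_k; e^{-y} gives (-1)^k.
g_1(k) for k = 0…5: 1, 5, 20, 60, 120, 120.
g_2(k) for k = 0…5: 1, -1, 1, -1, 1, -1.
c_5 = Σ_k C(5,k)·g_1(k)·g_2(5−k) = 1·1·(-1) + 5·5·1 + 10·20·(-1) + 10·60·1 + 5·120·(-1) + 1·120·1 = −1 + 25 − 200 + 600 − 600 + 120 = -56.

-56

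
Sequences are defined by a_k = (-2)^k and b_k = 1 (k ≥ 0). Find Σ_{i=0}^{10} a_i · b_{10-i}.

Write out a_i and b_{10-i} for i = 0,…,10 and sum the products.
Σ = 1·1 − 2·1 + 4·1 − 8·1 + 16·1 − 32·1 + 64·1 − 128·1 + 256·1 − 512·1 + 1024·1 = 683.

683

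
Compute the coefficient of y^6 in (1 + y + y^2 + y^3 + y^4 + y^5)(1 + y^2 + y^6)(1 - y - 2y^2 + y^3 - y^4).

(1 + y + y^2 + y^3 + y^4 + y^5) has coefficients 1,1,1,1,1,1 for degrees 0…5.
(1 + y^2 + y^6) has coefficients 1,0,1,0,0,0,1 for degrees 0…6.
Finally multiplying by (1 - y - 2y^2 + y^3 - y^4), the product of all factors after the first has coefficients 1,-1,-1,0,-3,1,0 for degrees 0…6.
[y^6] = 1·0 + 1·1 + 1·(-3) + 1·0 + 1·(-1) + 1·(-1) = -4.

-4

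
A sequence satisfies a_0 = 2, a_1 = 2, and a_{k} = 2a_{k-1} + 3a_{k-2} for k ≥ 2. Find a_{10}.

The ordinary generating function has denominator 1 - 2z - 3z^2.
Iterating the recurrence: a_0,…,a_{10} = 2, 2, 10, 26, 82, 242, 730, 2186, 6562, 19682, 59050.

59050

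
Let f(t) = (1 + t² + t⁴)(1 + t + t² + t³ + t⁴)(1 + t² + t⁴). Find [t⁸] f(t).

(1 + t² + t⁴) has coefficients 1,0,1,0,1 for degrees 0…4.
(1 + t + t² + t³ + t⁴) has coefficients 1,1,1,1,1,0,0,0,0 for degrees 0…8.
Finally multiplying by (1 + t² + t⁴), the product of all factors after the first has coefficients 1,1,2,2,3,2,2,1,1 for degrees 0…8.
[t⁸] = 1·1 + 1·2 + 1·3 = 6.

6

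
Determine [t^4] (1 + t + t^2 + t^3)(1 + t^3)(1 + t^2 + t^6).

2

(1 + t + t^2 + t^3) has coefficients 1,1,1,1 for degrees 0…3.
(1 + t^3) has coefficients 1,0,0,1,0 for degrees 0…4.
Finally multiplying by (1 + t^2 + t^6), the product of all factors after the first has coefficients 1,0,1,1,0 for degrees 0…4.
[t^4] = 1·0 + 1·1 + 1·1 + 1·0 = 2.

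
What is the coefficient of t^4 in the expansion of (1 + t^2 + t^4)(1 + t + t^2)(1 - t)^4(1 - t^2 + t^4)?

(1 + t^2 + t^4) has coefficients 1,0,1,0,1 for degrees 0…4.
(1 + t + t^2) has coefficients 1,1,1,0,0 for degrees 0…4.
Multiplying by (1 - t)^4 gives running coefficients 1,-3,3,-2,3 for degrees 0…4.
Finally multiplying by (1 - t^2 + t^4), the product of all factors after the first has coefficients 1,-3,2,1,1 for degrees 0…4.
[t^4] = 1·1 + 1·2 + 1·1 = 4.

4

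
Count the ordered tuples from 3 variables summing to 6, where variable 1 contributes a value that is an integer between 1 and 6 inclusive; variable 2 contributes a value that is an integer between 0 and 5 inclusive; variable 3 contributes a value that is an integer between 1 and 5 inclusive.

The generating function for the choices is (y + y^2 + y^3 + y^4 + y^5 + y^6)·(1 + y + y^2 + y^3 + y^4 + y^5)·(y + y^2 + y^3 + y^4 + y^5); the count is [y^6].
(y + y^2 + y^3 + y^4 + y^5 + y^6) has coefficients 0,1,1,1,1,1,1 for degrees 0…6.
(1 + y + y^2 + y^3 + y^4 + y^5) has coefficients 1,1,1,1,1,1,0 for degrees 0…6.
Finally multiplying by (y + y^2 + y^3 + y^4 + y^5), the product of all factors after the first has coefficients 0,1,2,3,4,5,5 for degrees 0…6.
[y^6] = 1·5 + 1·4 + 1·3 + 1·2 + 1·1 + 1·0 = 15.

15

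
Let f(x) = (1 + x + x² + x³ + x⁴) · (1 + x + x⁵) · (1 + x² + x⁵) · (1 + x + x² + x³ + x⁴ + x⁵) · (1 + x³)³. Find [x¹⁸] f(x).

110

(1 + x + x² + x³ + x⁴) has coefficients 1,1,1,1,1 for degrees 0…4.
(1 + x + x⁵) has coefficients 1,1,0,0,0,1,0,0,0,0,0,0,0,0,0,0,0,0,0 for degrees 0…18.
Multiplying by (1 + x² + x⁵) gives running coefficients 1,1,1,1,0,2,1,1,0,0,1,0,0,0,0,0,0,0,0 for degrees 0…18.
Multiplying by (1 + x + x² + x³ + x⁴ + x⁵) gives running coefficients 1,2,3,4,4,6,6,6,5,4,5,3,2,1,1,1,0,0,0 for degrees 0…18.
Finally multiplying by (1 + x³)³, the product of all factors after the first has coefficients 1,2,3,7,10,15,21,24,32,35,37,39,36,38,31,25,24,17,13 for degrees 0…18.
[x¹⁸] = 1·13 + 1·17 + 1·24 + 1·25 + 1·31 = 110.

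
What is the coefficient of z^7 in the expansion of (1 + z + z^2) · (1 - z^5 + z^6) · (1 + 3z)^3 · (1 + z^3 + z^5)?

(1 + z + z^2) has coefficients 1,1,1 for degrees 0…2.
(1 - z^5 + z^6) has coefficients 1,0,0,0,0,-1,1,0 for degrees 0…7.
Multiplying by (1 + 3z)^3 gives running coefficients 1,9,27,27,0,-1,-8,-18 for degrees 0…7.
Finally multiplying by (1 + z^3 + z^5), the product of all factors after the first has coefficients 1,9,27,28,9,27,28,9 for degrees 0…7.
[z^7] = 1·9 + 1·28 + 1·27 = 64.

64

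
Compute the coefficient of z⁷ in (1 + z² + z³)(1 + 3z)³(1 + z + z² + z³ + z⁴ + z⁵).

(1 + z² + z³) has coefficients 1,0,1,1 for degrees 0…3.
(1 + 3z)³ has coefficients 1,9,27,27,0,0,0,0 for degrees 0…7.
Finally multiplying by (1 + z + z² + z³ + z⁴ + z⁵), the product of all factors after the first has coefficients 1,10,37,64,64,64,63,54 for degrees 0…7.
[z⁷] = 1·54 + 1·64 + 1·64 = 182.

182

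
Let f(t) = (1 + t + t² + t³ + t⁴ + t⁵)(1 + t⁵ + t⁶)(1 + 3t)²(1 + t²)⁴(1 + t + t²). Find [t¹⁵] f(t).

(1 + t + t² + t³ + t⁴ + t⁵) has coefficients 1,1,1,1,1,1 for degrees 0…5.
(1 + t⁵ + t⁶) has coefficients 1,0,0,0,0,1,1,0,0,0,0,0,0,0,0,0 for degrees 0…15.
Multiplying by (1 + 3t)² gives running coefficients 1,6,9,0,0,1,7,15,9,0,0,0,0,0,0,0 for degrees 0…15.
Multiplying by (1 + t²)⁴ gives running coefficients 1,6,13,24,42,37,65,43,74,72,87,94,82,61,43,15 for degrees 0…15.
Finally multiplying by (1 + t + t²), the product of all factors after the first has coefficients 1,7,20,43,79,103,144,145,182,189,233,253,263,237,186,119 for degrees 0…15.
[t¹⁵] = 1·119 + 1·186 + 1·237 + 1·263 + 1·253 + 1·233 = 1291.

1291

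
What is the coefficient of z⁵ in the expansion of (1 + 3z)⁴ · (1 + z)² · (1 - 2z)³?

(1 + 3z)⁴ has coefficients 1,12,54,108,81 for degrees 0…4.
(1 + z)² has coefficients 1,2,1,0,0,0 for degrees 0…5.
Finally multiplying by (1 - 2z)³, the product of all factors after the first has coefficients 1,-4,1,10,-4,-8 for degrees 0…5.
[z⁵] = 1·(-8) + 12·(-4) + 54·10 + 108·1 + 81·(-4) = 268.

268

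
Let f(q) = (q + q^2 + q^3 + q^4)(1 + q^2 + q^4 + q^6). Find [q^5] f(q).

(q + q^2 + q^3 + q^4) has coefficients 0,1,1,1,1 for degrees 0…4.
(1 + q^2 + q^4 + q^6) has coefficients 1,0,1,0,1,0 for degrees 0…5.
[q^5] = 1·1 + 1·0 + 1·1 + 1·0 = 2.

2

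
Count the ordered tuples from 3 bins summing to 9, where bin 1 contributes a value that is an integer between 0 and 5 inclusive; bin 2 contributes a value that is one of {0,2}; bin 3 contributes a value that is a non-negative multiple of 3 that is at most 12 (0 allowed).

The generating function for the choices is (1 + x + x² + x³ + x⁴ + x⁵)·(1 + x²)·(1 + x³ + x⁶ + x⁹ + x¹²); the count is [x⁹].
(1 + x + x² + x³ + x⁴ + x⁵) has coefficients 1,1,1,1,1,1 for degrees 0…5.
(1 + x²) has coefficients 1,0,1,0,0,0,0,0,0,0 for degrees 0…9.
Finally multiplying by (1 + x³ + x⁶ + x⁹ + x¹²), the product of all factors after the first has coefficients 1,0,1,1,0,1,1,0,1,1 for degrees 0…9.
[x⁹] = 1·1 + 1·1 + 1·0 + 1·1 + 1·1 + 1·0 = 4.

4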